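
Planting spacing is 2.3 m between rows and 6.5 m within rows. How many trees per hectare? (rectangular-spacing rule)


Formula: TPH = 10000 m^2/ha / (spacing_x * spacing_y)
Area per tree = 2.3 m * 6.5 m = 14.95 m^2
TPH = 10000 / 14.95 = 669 trees/ha

669


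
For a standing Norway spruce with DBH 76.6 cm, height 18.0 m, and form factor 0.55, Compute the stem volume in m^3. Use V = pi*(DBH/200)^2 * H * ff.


Formula: V = pi * (DBH/200)^2 * H * ff
Radius = DBH/200 = 76.6/200 = 0.383 m
Radius^2 = 0.383^2 = 0.146689 m^2
V = pi * 0.146689 * 18.0 * 0.55
V = 4.562 m^3

4.562


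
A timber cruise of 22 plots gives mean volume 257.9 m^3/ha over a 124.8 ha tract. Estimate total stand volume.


Formula: Total Volume = Mean Volume per ha * Total Area
Total Volume = 257.9 m^3/ha * 124.8 ha
Total Volume = 32186 m^3

32186


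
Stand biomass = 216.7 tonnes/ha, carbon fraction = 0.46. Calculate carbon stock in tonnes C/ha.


Formula: Carbon Stock = Biomass * Carbon Fraction
C = 216.7 t/ha * 0.46
C = 99.7 t C/ha

99.7


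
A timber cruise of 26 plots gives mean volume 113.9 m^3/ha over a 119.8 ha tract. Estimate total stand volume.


Formula: Total Volume = Mean Volume per ha * Total Area
Total Volume = 113.9 m^3/ha * 119.8 ha
Total Volume = 13645 m^3

13645


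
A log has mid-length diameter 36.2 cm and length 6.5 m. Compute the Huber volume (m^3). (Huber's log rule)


Huber: V = Am * L,  Am = pi*(Dm/200)^2
Am = pi*(36.2/200)^2 = 0.102922 m^2
V = 0.102922*6.5 = 0.669 m^3

0.669


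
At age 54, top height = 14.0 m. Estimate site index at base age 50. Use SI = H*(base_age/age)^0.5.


Formula: SI = H_dom * (base_age / age)^0.5
Age ratio = 50 / 54 = 0.92593
sqrt(age_ratio) = 0.96225
SI = 14.0 * 0.96225 = 13.5 m

13.5


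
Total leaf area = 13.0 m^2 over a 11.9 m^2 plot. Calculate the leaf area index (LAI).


Formula: LAI = total leaf area / ground area  (dimensionless)
LAI = 13.0 m^2 / 11.9 m^2
LAI = 1.09

1.09


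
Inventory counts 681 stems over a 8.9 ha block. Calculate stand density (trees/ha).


Formula: Stand Density = N_trees / Area_ha
Density = 681 trees / 8.9 ha
Density = 77 trees/ha

77


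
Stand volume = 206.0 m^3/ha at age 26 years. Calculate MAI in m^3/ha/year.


Formula: MAI = Total Volume / Stand Age
MAI = 206.0 m^3/ha / 26 years
MAI = 7.92 m^3/ha/year

7.92


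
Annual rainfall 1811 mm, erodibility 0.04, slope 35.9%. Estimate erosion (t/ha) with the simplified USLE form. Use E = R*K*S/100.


Formula: E = R * K * S / 100  (simplified USLE)
R * K = 1811 * 0.04 = 72.44
E = 72.44 * 35.9 / 100 = 26.01 t/ha

26.01


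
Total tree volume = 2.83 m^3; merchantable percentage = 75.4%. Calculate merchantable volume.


Formula: MV = V_total * (merchantable_pct / 100)
Merchantable fraction = 75.4% / 100 = 0.754
MV = 2.83 m^3 * 0.754 = 2.134 m^3

2.134


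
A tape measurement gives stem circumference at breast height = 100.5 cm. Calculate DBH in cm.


Formula: DBH = C / pi
DBH = 100.5 / pi
pi = 3.14159...
DBH = 32.0 cm

32.0


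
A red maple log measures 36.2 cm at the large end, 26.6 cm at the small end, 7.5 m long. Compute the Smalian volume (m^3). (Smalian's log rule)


Smalian: V = (A1 + A2)/2 * L,  A = pi*(D/200)^2
A1 = pi*(36.2/200)^2 = 0.102922 m^2
A2 = pi*(26.6/200)^2 = 0.055572 m^2
V = (0.102922+0.055572)/2*7.5 = 0.5944 m^3

0.5944


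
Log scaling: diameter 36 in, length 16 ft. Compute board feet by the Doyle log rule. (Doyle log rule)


Doyle: BF = (D - 4)^2 * L / 16
Adjusted diameter = 36 - 4 = 32 in
(D-4)^2 = 32^2 = 1024
BF = 1024 * 16 / 16 = 1024 BF

1024


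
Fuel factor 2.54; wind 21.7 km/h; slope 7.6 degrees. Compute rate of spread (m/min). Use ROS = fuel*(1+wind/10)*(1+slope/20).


Formula: ROS = fuel * (1 + wind/10) * (1 + slope/20)
Wind factor = 1 + 21.7/10 = 3.17
Slope factor = 1 + 7.6/20 = 1.38
ROS = 2.54 * 3.17 * 1.38 = 11.11 m/min

11.11


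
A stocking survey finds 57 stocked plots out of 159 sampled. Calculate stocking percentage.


Formula: Stocking % = stocked plots / total plots * 100
Stocking = 57 / 159 * 100
Stocking = 0.3585 * 100 = 35.8%

35.8


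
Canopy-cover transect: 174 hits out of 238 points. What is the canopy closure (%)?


Formula: Canopy closure = covered points / total points * 100
Closure = 174 / 238 * 100
Closure = 0.7311 * 100 = 73.1%

73.1


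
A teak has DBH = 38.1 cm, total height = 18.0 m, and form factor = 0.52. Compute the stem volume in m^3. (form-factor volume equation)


Formula: V = pi * (DBH/200)^2 * H * ff
Radius = DBH/200 = 38.1/200 = 0.1905 m
Radius^2 = 0.1905^2 = 0.03629025 m^2
V = pi * 0.03629025 * 18.0 * 0.52
V = 1.067 m^3

1.067


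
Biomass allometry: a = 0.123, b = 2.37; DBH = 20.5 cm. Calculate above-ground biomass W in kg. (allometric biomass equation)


Formula: W = a * DBH^b  (allometric power law)
DBH^b = 20.5^2.37 = 1284.8625
W = 0.123 * 1284.8625 = 158.0 kg

158.0


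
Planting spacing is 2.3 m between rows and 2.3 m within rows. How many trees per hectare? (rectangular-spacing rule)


Formula: TPH = 10000 m^2/ha / (spacing_x * spacing_y)
Area per tree = 2.3 m * 2.3 m = 5.29 m^2
TPH = 10000 / 5.29 = 1890 trees/ha

1890


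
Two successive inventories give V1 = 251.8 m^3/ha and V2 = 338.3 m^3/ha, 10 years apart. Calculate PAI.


Formula: PAI = (V_T2 - V_T1) / (T2 - T1)
Volume increment = 338.3 - 251.8 = 86.5 m^3/ha
PAI = 86.5 / 10 = 8.65 m^3/ha/year

8.65


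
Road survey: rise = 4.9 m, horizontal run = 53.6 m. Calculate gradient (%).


Formula: Gradient = rise / run * 100
Gradient = 4.9 / 53.6 * 100 = 9.1%

9.1


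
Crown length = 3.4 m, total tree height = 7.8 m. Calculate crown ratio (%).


Formula: Crown Ratio = (Crown Length / Total Height) * 100
CR = (3.4 m / 7.8 m) * 100
CR = 0.4359 * 100 = 43.6%

43.6


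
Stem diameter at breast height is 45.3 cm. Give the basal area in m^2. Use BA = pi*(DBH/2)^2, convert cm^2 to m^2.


Formula: BA = pi * (DBH/2)^2 / 10000  (cm^2 to m^2)
Radius = DBH/2 = 45.3/2 = 22.65 cm
BA = pi * 22.65^2 / 10000
   = 1611.7077 cm^2 / 10000
   = 0.1612 m^2

0.1612


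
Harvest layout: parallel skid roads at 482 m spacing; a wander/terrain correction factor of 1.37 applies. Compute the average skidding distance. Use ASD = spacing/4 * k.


Formula: ASD = (spacing / 4) * correction
Uncorrected distance = spacing / 4 = 482 / 4 = 120.5 m
ASD = 120.5 * 1.37 = 165 m

165


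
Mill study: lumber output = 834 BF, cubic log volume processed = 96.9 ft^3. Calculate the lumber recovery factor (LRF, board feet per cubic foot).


Formula: LRF = Lumber Output (BF) / Log Input (ft^3)
LRF = 834 BF / 96.9 ft^3
LRF = 8.61 BF/ft^3

8.61


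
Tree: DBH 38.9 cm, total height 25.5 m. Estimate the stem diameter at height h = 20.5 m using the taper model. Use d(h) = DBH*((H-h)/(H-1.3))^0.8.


Taper: d(h) = DBH * ((H - h) / (H - 1.3))^0.8
Numerator = H - h = 25.5 - 20.5 = 5.0 m
Denominator = H - 1.3 = 25.5 - 1.3 = 24.2 m
Ratio = 5.0 / 24.2 = 0.20661
d = 38.9 * 0.20661^0.8 = 11.0 cm

11.0


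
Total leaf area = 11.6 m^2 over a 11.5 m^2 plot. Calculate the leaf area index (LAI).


Formula: LAI = total leaf area / ground area  (dimensionless)
LAI = 11.6 m^2 / 11.5 m^2
LAI = 1.01

1.01


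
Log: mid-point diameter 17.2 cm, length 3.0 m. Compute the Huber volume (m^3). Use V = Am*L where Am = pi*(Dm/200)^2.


Huber: V = Am * L,  Am = pi*(Dm/200)^2
Am = pi*(17.2/200)^2 = 0.023235 m^2
V = 0.023235*3.0 = 0.0697 m^3

0.0697


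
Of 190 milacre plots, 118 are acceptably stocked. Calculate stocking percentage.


Formula: Stocking % = stocked plots / total plots * 100
Stocking = 118 / 190 * 100
Stocking = 0.6211 * 100 = 62.1%

62.1


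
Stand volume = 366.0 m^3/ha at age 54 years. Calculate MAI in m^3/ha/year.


Formula: MAI = Total Volume / Stand Age
MAI = 366.0 m^3/ha / 54 years
MAI = 6.78 m^3/ha/year

6.78


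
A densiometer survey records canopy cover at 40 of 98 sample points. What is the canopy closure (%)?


Formula: Canopy closure = covered points / total points * 100
Closure = 40 / 98 * 100
Closure = 0.4082 * 100 = 40.8%

40.8


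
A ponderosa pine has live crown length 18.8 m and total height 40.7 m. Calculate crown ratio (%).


Formula: Crown Ratio = (Crown Length / Total Height) * 100
CR = (18.8 m / 40.7 m) * 100
CR = 0.4619 * 100 = 46.2%

46.2


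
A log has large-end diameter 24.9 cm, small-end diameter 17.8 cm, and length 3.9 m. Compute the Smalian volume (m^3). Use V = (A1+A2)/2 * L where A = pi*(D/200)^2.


Smalian: V = (A1 + A2)/2 * L,  A = pi*(D/200)^2
A1 = pi*(24.9/200)^2 = 0.048695 m^2
A2 = pi*(17.8/200)^2 = 0.024885 m^2
V = (0.048695+0.024885)/2*3.9 = 0.1435 m^3

0.1435


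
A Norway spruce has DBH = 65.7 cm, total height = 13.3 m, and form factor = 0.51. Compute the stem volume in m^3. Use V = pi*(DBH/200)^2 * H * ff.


Formula: V = pi * (DBH/200)^2 * H * ff
Radius = DBH/200 = 65.7/200 = 0.3285 m
Radius^2 = 0.3285^2 = 0.10791225 m^2
V = pi * 0.10791225 * 13.3 * 0.51
V = 2.3 m^3

2.3


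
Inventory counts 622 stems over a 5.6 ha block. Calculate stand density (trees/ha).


Formula: Stand Density = N_trees / Area_ha
Density = 622 trees / 5.6 ha
Density = 111 trees/ha

111


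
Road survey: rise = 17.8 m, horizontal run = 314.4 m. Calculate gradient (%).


Formula: Gradient = rise / run * 100
Gradient = 17.8 / 314.4 * 100 = 5.7%

5.7


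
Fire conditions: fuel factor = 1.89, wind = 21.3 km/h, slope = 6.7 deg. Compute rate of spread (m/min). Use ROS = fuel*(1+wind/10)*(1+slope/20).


Formula: ROS = fuel * (1 + wind/10) * (1 + slope/20)
Wind factor = 1 + 21.3/10 = 3.13
Slope factor = 1 + 6.7/20 = 1.335
ROS = 1.89 * 3.13 * 1.335 = 7.9 m/min

7.9


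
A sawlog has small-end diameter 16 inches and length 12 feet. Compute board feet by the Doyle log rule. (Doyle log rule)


Doyle: BF = (D - 4)^2 * L / 16
Adjusted diameter = 16 - 4 = 12 in
(D-4)^2 = 12^2 = 144
BF = 144 * 12 / 16 = 108 BF

108


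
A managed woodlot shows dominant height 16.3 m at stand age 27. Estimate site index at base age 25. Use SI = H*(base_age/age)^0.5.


Formula: SI = H_dom * (base_age / age)^0.5
Age ratio = 25 / 27 = 0.92593
sqrt(age_ratio) = 0.96225
SI = 16.3 * 0.96225 = 15.7 m

15.7


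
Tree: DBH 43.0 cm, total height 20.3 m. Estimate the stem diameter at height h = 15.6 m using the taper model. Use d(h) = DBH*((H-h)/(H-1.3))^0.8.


Taper: d(h) = DBH * ((H - h) / (H - 1.3))^0.8
Numerator = H - h = 20.3 - 15.6 = 4.7 m
Denominator = H - 1.3 = 20.3 - 1.3 = 19.0 m
Ratio = 4.7 / 19.0 = 0.24737
d = 43.0 * 0.24737^0.8 = 14.1 cm

14.1


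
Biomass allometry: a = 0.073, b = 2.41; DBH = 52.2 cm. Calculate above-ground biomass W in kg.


Formula: W = a * DBH^b  (allometric power law)
DBH^b = 52.2^2.41 = 13790.6873
W = 0.073 * 13790.6873 = 1006.7 kg

1006.7


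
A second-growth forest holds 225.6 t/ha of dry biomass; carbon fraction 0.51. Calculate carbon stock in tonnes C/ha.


Formula: Carbon Stock = Biomass * Carbon Fraction
C = 225.6 t/ha * 0.51
C = 115.1 t C/ha

115.1


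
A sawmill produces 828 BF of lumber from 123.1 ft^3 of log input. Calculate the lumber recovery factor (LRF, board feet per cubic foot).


Formula: LRF = Lumber Output (BF) / Log Input (ft^3)
LRF = 828 BF / 123.1 ft^3
LRF = 6.73 BF/ft^3

6.73


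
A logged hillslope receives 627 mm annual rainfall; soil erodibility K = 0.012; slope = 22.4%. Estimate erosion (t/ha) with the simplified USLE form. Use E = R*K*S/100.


Formula: E = R * K * S / 100  (simplified USLE)
R * K = 627 * 0.012 = 7.524
E = 7.524 * 22.4 / 100 = 1.69 t/ha

1.69


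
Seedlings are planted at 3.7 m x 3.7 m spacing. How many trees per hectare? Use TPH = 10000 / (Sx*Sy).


Formula: TPH = 10000 m^2/ha / (spacing_x * spacing_y)
Area per tree = 3.7 m * 3.7 m = 13.69 m^2
TPH = 10000 / 13.69 = 730 trees/ha

730


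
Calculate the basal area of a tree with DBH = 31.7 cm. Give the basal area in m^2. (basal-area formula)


Formula: BA = pi * (DBH/2)^2 / 10000  (cm^2 to m^2)
Radius = DBH/2 = 31.7/2 = 15.85 cm
BA = pi * 15.85^2 / 10000
   = 789.2388 cm^2 / 10000
   = 0.0789 m^2

0.0789


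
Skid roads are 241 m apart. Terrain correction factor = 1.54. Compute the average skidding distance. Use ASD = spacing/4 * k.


Formula: ASD = (spacing / 4) * correction
Uncorrected distance = spacing / 4 = 241 / 4 = 60.25 m
ASD = 60.25 * 1.54 = 93 m

93


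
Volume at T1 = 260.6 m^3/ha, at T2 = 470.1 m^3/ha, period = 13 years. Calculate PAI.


Formula: PAI = (V_T2 - V_T1) / (T2 - T1)
Volume increment = 470.1 - 260.6 = 209.5 m^3/ha
PAI = 209.5 / 13 = 16.12 m^3/ha/year

16.12


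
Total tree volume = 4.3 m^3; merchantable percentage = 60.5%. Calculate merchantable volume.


Formula: MV = V_total * (merchantable_pct / 100)
Merchantable fraction = 60.5% / 100 = 0.605
MV = 4.3 m^3 * 0.605 = 2.602 m^3

2.602


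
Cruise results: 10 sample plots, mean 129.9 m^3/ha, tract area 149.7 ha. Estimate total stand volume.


Formula: Total Volume = Mean Volume per ha * Total Area
Total Volume = 129.9 m^3/ha * 149.7 ha
Total Volume = 19446 m^3

19446


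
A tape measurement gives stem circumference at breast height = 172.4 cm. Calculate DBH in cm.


Formula: DBH = C / pi
DBH = 172.4 / pi
pi = 3.14159...
DBH = 54.9 cm

54.9


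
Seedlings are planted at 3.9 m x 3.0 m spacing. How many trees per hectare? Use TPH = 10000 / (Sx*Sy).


Formula: TPH = 10000 m^2/ha / (spacing_x * spacing_y)
Area per tree = 3.9 m * 3.0 m = 11.7 m^2
TPH = 10000 / 11.7 = 855 trees/ha

855


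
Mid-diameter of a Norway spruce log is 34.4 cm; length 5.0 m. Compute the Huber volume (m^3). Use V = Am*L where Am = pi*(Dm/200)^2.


Huber: V = Am * L,  Am = pi*(Dm/200)^2
Am = pi*(34.4/200)^2 = 0.092941 m^2
V = 0.092941*5.0 = 0.4647 m^3

0.4647


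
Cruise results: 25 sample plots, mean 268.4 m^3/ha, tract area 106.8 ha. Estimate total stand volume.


Formula: Total Volume = Mean Volume per ha * Total Area
Total Volume = 268.4 m^3/ha * 106.8 ha
Total Volume = 28665 m^3

28665


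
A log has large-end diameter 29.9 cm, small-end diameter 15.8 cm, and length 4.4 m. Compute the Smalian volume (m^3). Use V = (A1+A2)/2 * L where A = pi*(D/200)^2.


Smalian: V = (A1 + A2)/2 * L,  A = pi*(D/200)^2
A1 = pi*(29.9/200)^2 = 0.070215 m^2
A2 = pi*(15.8/200)^2 = 0.019607 m^2
V = (0.070215+0.019607)/2*4.4 = 0.1976 m^3

0.1976


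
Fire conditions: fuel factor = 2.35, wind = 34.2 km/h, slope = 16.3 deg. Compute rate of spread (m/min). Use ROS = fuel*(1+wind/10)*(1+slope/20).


Formula: ROS = fuel * (1 + wind/10) * (1 + slope/20)
Wind factor = 1 + 34.2/10 = 4.42
Slope factor = 1 + 16.3/20 = 1.815
ROS = 2.35 * 4.42 * 1.815 = 18.85 m/min

18.85


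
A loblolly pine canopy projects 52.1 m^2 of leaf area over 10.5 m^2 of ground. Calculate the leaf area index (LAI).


Formula: LAI = total leaf area / ground area  (dimensionless)
LAI = 52.1 m^2 / 10.5 m^2
LAI = 4.96

4.96


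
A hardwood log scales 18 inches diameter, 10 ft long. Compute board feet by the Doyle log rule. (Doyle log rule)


Doyle: BF = (D - 4)^2 * L / 16
Adjusted diameter = 18 - 4 = 14 in
(D-4)^2 = 14^2 = 196
BF = 196 * 10 / 16 = 123 BF

123


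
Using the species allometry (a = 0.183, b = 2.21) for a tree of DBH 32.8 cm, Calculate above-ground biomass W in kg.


Formula: W = a * DBH^b  (allometric power law)
DBH^b = 32.8^2.21 = 2239.1397
W = 0.183 * 2239.1397 = 409.8 kg

409.8


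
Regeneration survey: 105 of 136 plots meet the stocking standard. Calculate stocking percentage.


Formula: Stocking % = stocked plots / total plots * 100
Stocking = 105 / 136 * 100
Stocking = 0.7721 * 100 = 77.2%

77.2


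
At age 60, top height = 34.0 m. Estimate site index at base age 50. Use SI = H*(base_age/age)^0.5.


Formula: SI = H_dom * (base_age / age)^0.5
Age ratio = 50 / 60 = 0.83333
sqrt(age_ratio) = 0.91287
SI = 34.0 * 0.91287 = 31.0 m

31.0


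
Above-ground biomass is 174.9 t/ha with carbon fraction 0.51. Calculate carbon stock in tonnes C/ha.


Formula: Carbon Stock = Biomass * Carbon Fraction
C = 174.9 t/ha * 0.51
C = 89.2 t C/ha

89.2


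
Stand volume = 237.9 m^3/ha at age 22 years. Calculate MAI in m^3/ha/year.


Formula: MAI = Total Volume / Stand Age
MAI = 237.9 m^3/ha / 22 years
MAI = 10.81 m^3/ha/year

10.81


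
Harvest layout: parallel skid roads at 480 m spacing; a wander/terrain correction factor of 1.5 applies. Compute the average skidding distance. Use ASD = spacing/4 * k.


Formula: ASD = (spacing / 4) * correction
Uncorrected distance = spacing / 4 = 480 / 4 = 120 m
ASD = 120 * 1.5 = 180 m

180


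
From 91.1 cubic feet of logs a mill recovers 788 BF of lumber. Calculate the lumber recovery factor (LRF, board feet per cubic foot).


Formula: LRF = Lumber Output (BF) / Log Input (ft^3)
LRF = 788 BF / 91.1 ft^3
LRF = 8.65 BF/ft^3

8.65


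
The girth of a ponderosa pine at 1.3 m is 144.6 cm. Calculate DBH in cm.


Formula: DBH = C / pi
DBH = 144.6 / pi
pi = 3.14159...
DBH = 46.0 cm

46.0


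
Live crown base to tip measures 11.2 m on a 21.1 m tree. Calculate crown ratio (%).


Formula: Crown Ratio = (Crown Length / Total Height) * 100
CR = (11.2 m / 21.1 m) * 100
CR = 0.5308 * 100 = 53.1%

53.1


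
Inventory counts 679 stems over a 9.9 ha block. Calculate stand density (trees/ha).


Formula: Stand Density = N_trees / Area_ha
Density = 679 trees / 9.9 ha
Density = 69 trees/ha

69


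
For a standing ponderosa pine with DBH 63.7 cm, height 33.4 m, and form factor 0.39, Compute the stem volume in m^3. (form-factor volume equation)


Formula: V = pi * (DBH/200)^2 * H * ff
Radius = DBH/200 = 63.7/200 = 0.3185 m
Radius^2 = 0.3185^2 = 0.10144225 m^2
V = pi * 0.10144225 * 33.4 * 0.39
V = 4.151 m^3

4.151


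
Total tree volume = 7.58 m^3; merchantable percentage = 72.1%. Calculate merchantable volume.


Formula: MV = V_total * (merchantable_pct / 100)
Merchantable fraction = 72.1% / 100 = 0.721
MV = 7.58 m^3 * 0.721 = 5.465 m^3

5.465


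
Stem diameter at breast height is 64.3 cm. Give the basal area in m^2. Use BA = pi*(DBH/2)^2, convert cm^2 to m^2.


Formula: BA = pi * (DBH/2)^2 / 10000  (cm^2 to m^2)
Radius = DBH/2 = 64.3/2 = 32.15 cm
BA = pi * 32.15^2 / 10000
   = 3247.2209 cm^2 / 10000
   = 0.3247 m^2

0.3247


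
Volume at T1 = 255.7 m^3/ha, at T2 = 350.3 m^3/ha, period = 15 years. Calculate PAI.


Formula: PAI = (V_T2 - V_T1) / (T2 - T1)
Volume increment = 350.3 - 255.7 = 94.6 m^3/ha
PAI = 94.6 / 15 = 6.31 m^3/ha/year

6.31


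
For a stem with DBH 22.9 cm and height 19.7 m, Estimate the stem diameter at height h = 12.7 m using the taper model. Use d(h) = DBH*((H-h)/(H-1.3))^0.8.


Taper: d(h) = DBH * ((H - h) / (H - 1.3))^0.8
Numerator = H - h = 19.7 - 12.7 = 7.0 m
Denominator = H - 1.3 = 19.7 - 1.3 = 18.4 m
Ratio = 7.0 / 18.4 = 0.38043
d = 22.9 * 0.38043^0.8 = 10.6 cm

10.6


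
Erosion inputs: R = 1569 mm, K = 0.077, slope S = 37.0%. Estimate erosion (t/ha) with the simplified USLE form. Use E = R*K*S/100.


Formula: E = R * K * S / 100  (simplified USLE)
R * K = 1569 * 0.077 = 120.813
E = 120.813 * 37.0 / 100 = 44.7 t/ha

44.7


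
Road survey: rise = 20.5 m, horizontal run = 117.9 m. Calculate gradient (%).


Formula: Gradient = rise / run * 100
Gradient = 20.5 / 117.9 * 100 = 17.4%

17.4


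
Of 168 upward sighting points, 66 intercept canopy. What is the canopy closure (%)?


Formula: Canopy closure = covered points / total points * 100
Closure = 66 / 168 * 100
Closure = 0.3929 * 100 = 39.3%

39.3


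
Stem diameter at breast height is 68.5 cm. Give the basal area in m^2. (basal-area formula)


Formula: BA = pi * (DBH/2)^2 / 10000  (cm^2 to m^2)
Radius = DBH/2 = 68.5/2 = 34.25 cm
BA = pi * 34.25^2 / 10000
   = 3685.2845 cm^2 / 10000
   = 0.3685 m^2

0.3685


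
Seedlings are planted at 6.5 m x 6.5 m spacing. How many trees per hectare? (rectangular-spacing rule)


Formula: TPH = 10000 m^2/ha / (spacing_x * spacing_y)
Area per tree = 6.5 m * 6.5 m = 42.25 m^2
TPH = 10000 / 42.25 = 237 trees/ha

237


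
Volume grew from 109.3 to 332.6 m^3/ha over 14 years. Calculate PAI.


Formula: PAI = (V_T2 - V_T1) / (T2 - T1)
Volume increment = 332.6 - 109.3 = 223.3 m^3/ha
PAI = 223.3 / 14 = 15.95 m^3/ha/year

15.95


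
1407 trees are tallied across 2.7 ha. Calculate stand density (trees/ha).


Formula: Stand Density = N_trees / Area_ha
Density = 1407 trees / 2.7 ha
Density = 521 trees/ha

521


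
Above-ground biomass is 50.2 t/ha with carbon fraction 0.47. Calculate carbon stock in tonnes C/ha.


Formula: Carbon Stock = Biomass * Carbon Fraction
C = 50.2 t/ha * 0.47
C = 23.6 t C/ha

23.6


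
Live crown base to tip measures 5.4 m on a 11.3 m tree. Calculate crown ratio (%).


Formula: Crown Ratio = (Crown Length / Total Height) * 100
CR = (5.4 m / 11.3 m) * 100
CR = 0.4779 * 100 = 47.8%

47.8


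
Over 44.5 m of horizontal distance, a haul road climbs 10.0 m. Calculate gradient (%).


Formula: Gradient = rise / run * 100
Gradient = 10.0 / 44.5 * 100 = 22.5%

22.5


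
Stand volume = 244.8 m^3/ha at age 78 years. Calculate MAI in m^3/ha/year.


Formula: MAI = Total Volume / Stand Age
MAI = 244.8 m^3/ha / 78 years
MAI = 3.14 m^3/ha/year

3.14


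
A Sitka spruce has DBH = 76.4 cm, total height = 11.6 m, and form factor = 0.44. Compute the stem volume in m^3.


Formula: V = pi * (DBH/200)^2 * H * ff
Radius = DBH/200 = 76.4/200 = 0.382 m
Radius^2 = 0.382^2 = 0.145924 m^2
V = pi * 0.145924 * 11.6 * 0.44
V = 2.34 m^3

2.34


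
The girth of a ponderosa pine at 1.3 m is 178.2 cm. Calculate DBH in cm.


Formula: DBH = C / pi
DBH = 178.2 / pi
pi = 3.14159...
DBH = 56.7 cm

56.7


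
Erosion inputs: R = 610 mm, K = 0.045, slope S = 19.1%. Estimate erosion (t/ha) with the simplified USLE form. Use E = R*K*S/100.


Formula: E = R * K * S / 100  (simplified USLE)
R * K = 610 * 0.045 = 27.45
E = 27.45 * 19.1 / 100 = 5.24 t/ha

5.24


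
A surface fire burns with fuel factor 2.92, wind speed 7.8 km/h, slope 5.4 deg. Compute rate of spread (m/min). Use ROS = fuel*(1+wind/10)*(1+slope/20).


Formula: ROS = fuel * (1 + wind/10) * (1 + slope/20)
Wind factor = 1 + 7.8/10 = 1.78
Slope factor = 1 + 5.4/20 = 1.27
ROS = 2.92 * 1.78 * 1.27 = 6.6 m/min

6.6


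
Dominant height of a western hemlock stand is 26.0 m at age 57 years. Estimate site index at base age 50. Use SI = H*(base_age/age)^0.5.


Formula: SI = H_dom * (base_age / age)^0.5
Age ratio = 50 / 57 = 0.87719
sqrt(age_ratio) = 0.93659
SI = 26.0 * 0.93659 = 24.4 m

24.4


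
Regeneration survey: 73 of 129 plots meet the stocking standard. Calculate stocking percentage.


Formula: Stocking % = stocked plots / total plots * 100
Stocking = 73 / 129 * 100
Stocking = 0.5659 * 100 = 56.6%

56.6


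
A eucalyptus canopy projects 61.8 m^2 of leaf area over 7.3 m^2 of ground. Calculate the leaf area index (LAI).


Formula: LAI = total leaf area / ground area  (dimensionless)
LAI = 61.8 m^2 / 7.3 m^2
LAI = 8.47

8.47


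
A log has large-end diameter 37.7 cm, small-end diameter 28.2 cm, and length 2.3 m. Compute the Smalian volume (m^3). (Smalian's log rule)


Smalian: V = (A1 + A2)/2 * L,  A = pi*(D/200)^2
A1 = pi*(37.7/200)^2 = 0.111628 m^2
A2 = pi*(28.2/200)^2 = 0.062458 m^2
V = (0.111628+0.062458)/2*2.3 = 0.2002 m^3

0.2002


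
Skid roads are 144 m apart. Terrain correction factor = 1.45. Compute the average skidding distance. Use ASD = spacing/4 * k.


Formula: ASD = (spacing / 4) * correction
Uncorrected distance = spacing / 4 = 144 / 4 = 36 m
ASD = 36 * 1.45 = 52 m

52


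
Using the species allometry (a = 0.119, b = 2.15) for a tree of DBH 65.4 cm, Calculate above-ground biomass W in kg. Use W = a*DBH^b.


Formula: W = a * DBH^b  (allometric power law)
DBH^b = 65.4^2.15 = 8007.4117
W = 0.119 * 8007.4117 = 952.9 kg

952.9


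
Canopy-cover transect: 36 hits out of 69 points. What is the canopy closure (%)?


Formula: Canopy closure = covered points / total points * 100
Closure = 36 / 69 * 100
Closure = 0.5217 * 100 = 52.2%

52.2


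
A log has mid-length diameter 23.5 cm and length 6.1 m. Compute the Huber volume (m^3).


Huber: V = Am * L,  Am = pi*(Dm/200)^2
Am = pi*(23.5/200)^2 = 0.043374 m^2
V = 0.043374*6.1 = 0.2646 m^3

0.2646


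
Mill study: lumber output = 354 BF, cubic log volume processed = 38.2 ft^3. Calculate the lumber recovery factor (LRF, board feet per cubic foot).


Formula: LRF = Lumber Output (BF) / Log Input (ft^3)
LRF = 354 BF / 38.2 ft^3
LRF = 9.27 BF/ft^3

9.27


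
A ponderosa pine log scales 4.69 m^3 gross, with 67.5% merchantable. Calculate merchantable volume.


Formula: MV = V_total * (merchantable_pct / 100)
Merchantable fraction = 67.5% / 100 = 0.675
MV = 4.69 m^3 * 0.675 = 3.166 m^3

3.166


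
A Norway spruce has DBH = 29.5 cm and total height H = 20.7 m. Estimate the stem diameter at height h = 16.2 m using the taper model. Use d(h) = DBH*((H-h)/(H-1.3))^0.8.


Taper: d(h) = DBH * ((H - h) / (H - 1.3))^0.8
Numerator = H - h = 20.7 - 16.2 = 4.5 m
Denominator = H - 1.3 = 20.7 - 1.3 = 19.4 m
Ratio = 4.5 / 19.4 = 0.23196
d = 29.5 * 0.23196^0.8 = 9.2 cm

9.2


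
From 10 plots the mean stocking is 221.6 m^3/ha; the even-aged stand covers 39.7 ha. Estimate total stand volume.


Formula: Total Volume = Mean Volume per ha * Total Area
Total Volume = 221.6 m^3/ha * 39.7 ha
Total Volume = 8798 m^3

8798


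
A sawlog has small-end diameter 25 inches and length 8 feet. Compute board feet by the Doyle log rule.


Doyle: BF = (D - 4)^2 * L / 16
Adjusted diameter = 25 - 4 = 21 in
(D-4)^2 = 21^2 = 441
BF = 441 * 8 / 16 = 221 BF

221


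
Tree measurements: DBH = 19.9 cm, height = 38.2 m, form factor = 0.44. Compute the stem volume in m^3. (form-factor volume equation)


Formula: V = pi * (DBH/200)^2 * H * ff
Radius = DBH/200 = 19.9/200 = 0.0995 m
Radius^2 = 0.0995^2 = 0.00990025 m^2
V = pi * 0.00990025 * 38.2 * 0.44
V = 0.523 m^3

0.523


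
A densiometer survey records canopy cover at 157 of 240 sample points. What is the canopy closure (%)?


Formula: Canopy closure = covered points / total points * 100
Closure = 157 / 240 * 100
Closure = 0.6542 * 100 = 65.4%

65.4


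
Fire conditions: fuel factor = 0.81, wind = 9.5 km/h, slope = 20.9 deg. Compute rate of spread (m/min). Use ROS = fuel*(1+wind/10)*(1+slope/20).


Formula: ROS = fuel * (1 + wind/10) * (1 + slope/20)
Wind factor = 1 + 9.5/10 = 1.95
Slope factor = 1 + 20.9/20 = 2.045
ROS = 0.81 * 1.95 * 2.045 = 3.23 m/min

3.23


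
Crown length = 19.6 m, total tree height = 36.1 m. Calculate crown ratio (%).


Formula: Crown Ratio = (Crown Length / Total Height) * 100
CR = (19.6 m / 36.1 m) * 100
CR = 0.5429 * 100 = 54.3%

54.3


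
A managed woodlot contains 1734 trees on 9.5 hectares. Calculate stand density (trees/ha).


Formula: Stand Density = N_trees / Area_ha
Density = 1734 trees / 9.5 ha
Density = 183 trees/ha

183


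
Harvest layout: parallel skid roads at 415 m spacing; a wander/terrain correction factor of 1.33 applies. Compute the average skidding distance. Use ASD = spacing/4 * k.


Formula: ASD = (spacing / 4) * correction
Uncorrected distance = spacing / 4 = 415 / 4 = 103.75 m
ASD = 103.75 * 1.33 = 138 m

138


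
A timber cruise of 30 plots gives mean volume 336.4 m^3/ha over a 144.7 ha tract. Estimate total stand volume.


Formula: Total Volume = Mean Volume per ha * Total Area
Total Volume = 336.4 m^3/ha * 144.7 ha
Total Volume = 48677 m^3

48677


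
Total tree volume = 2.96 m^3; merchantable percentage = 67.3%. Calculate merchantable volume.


Formula: MV = V_total * (merchantable_pct / 100)
Merchantable fraction = 67.3% / 100 = 0.673
MV = 2.96 m^3 * 0.673 = 1.992 m^3

1.992


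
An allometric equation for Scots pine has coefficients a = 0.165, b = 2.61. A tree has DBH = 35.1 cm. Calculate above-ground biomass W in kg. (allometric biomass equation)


Formula: W = a * DBH^b  (allometric power law)
DBH^b = 35.1^2.61 = 10795.7191
W = 0.165 * 10795.7191 = 1781.3 kg

1781.3


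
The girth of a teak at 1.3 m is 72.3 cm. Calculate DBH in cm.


Formula: DBH = C / pi
DBH = 72.3 / pi
pi = 3.14159...
DBH = 23.0 cm

23.0


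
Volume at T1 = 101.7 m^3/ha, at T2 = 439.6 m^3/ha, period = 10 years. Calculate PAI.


Formula: PAI = (V_T2 - V_T1) / (T2 - T1)
Volume increment = 439.6 - 101.7 = 337.9 m^3/ha
PAI = 337.9 / 10 = 33.79 m^3/ha/year

33.79


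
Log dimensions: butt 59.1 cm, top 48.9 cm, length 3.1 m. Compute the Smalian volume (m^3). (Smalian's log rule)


Smalian: V = (A1 + A2)/2 * L,  A = pi*(D/200)^2
A1 = pi*(59.1/200)^2 = 0.274325 m^2
A2 = pi*(48.9/200)^2 = 0.187805 m^2
V = (0.274325+0.187805)/2*3.1 = 0.7163 m^3

0.7163


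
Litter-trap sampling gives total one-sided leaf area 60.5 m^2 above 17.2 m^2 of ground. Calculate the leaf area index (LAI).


Formula: LAI = total leaf area / ground area  (dimensionless)
LAI = 60.5 m^2 / 17.2 m^2
LAI = 3.52

3.52


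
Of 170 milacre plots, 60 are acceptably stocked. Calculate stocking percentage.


Formula: Stocking % = stocked plots / total plots * 100
Stocking = 60 / 170 * 100
Stocking = 0.3529 * 100 = 35.3%

35.3


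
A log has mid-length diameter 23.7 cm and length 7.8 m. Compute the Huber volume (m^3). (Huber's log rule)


Huber: V = Am * L,  Am = pi*(Dm/200)^2
Am = pi*(23.7/200)^2 = 0.044115 m^2
V = 0.044115*7.8 = 0.3441 m^3

0.3441


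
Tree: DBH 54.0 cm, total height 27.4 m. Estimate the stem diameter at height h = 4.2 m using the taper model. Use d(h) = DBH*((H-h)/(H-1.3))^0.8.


Taper: d(h) = DBH * ((H - h) / (H - 1.3))^0.8
Numerator = H - h = 27.4 - 4.2 = 23.2 m
Denominator = H - 1.3 = 27.4 - 1.3 = 26.1 m
Ratio = 23.2 / 26.1 = 0.88889
d = 54.0 * 0.88889^0.8 = 49.1 cm

49.1


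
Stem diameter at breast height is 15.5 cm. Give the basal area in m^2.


Formula: BA = pi * (DBH/2)^2 / 10000  (cm^2 to m^2)
Radius = DBH/2 = 15.5/2 = 7.75 cm
BA = pi * 7.75^2 / 10000
   = 188.6919 cm^2 / 10000
   = 0.0189 m^2

0.0189


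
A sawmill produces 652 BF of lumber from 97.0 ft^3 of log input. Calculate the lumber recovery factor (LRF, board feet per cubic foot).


Formula: LRF = Lumber Output (BF) / Log Input (ft^3)
LRF = 652 BF / 97.0 ft^3
LRF = 6.72 BF/ft^3

6.72


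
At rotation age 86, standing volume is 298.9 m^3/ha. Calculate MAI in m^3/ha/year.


Formula: MAI = Total Volume / Stand Age
MAI = 298.9 m^3/ha / 86 years
MAI = 3.48 m^3/ha/year

3.48


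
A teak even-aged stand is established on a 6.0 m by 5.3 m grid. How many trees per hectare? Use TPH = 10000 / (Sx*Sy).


Formula: TPH = 10000 m^2/ha / (spacing_x * spacing_y)
Area per tree = 6.0 m * 5.3 m = 31.8 m^2
TPH = 10000 / 31.8 = 314 trees/ha

314


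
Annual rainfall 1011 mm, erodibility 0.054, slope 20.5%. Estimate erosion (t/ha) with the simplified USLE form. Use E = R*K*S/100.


Formula: E = R * K * S / 100  (simplified USLE)
R * K = 1011 * 0.054 = 54.594
E = 54.594 * 20.5 / 100 = 11.19 t/ha

11.19


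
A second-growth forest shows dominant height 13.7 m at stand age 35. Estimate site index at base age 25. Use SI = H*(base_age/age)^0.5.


Formula: SI = H_dom * (base_age / age)^0.5
Age ratio = 25 / 35 = 0.71429
sqrt(age_ratio) = 0.84515
SI = 13.7 * 0.84515 = 11.6 m

11.6


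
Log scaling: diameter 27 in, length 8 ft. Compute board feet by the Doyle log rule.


Doyle: BF = (D - 4)^2 * L / 16
Adjusted diameter = 27 - 4 = 23 in
(D-4)^2 = 23^2 = 529
BF = 529 * 8 / 16 = 265 BF

265


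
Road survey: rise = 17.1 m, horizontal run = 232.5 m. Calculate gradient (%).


Formula: Gradient = rise / run * 100
Gradient = 17.1 / 232.5 * 100 = 7.4%

7.4


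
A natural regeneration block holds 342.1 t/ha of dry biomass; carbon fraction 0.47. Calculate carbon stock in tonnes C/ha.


Formula: Carbon Stock = Biomass * Carbon Fraction
C = 342.1 t/ha * 0.47
C = 160.8 t C/ha

160.8


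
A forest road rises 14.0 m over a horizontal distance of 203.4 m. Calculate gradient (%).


Formula: Gradient = rise / run * 100
Gradient = 14.0 / 203.4 * 100 = 6.9%

6.9


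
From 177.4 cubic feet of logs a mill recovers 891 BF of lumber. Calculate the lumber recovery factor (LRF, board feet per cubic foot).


Formula: LRF = Lumber Output (BF) / Log Input (ft^3)
LRF = 891 BF / 177.4 ft^3
LRF = 5.02 BF/ft^3

5.02


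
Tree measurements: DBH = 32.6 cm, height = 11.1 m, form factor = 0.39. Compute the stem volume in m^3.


Formula: V = pi * (DBH/200)^2 * H * ff
Radius = DBH/200 = 32.6/200 = 0.163 m
Radius^2 = 0.163^2 = 0.026569 m^2
V = pi * 0.026569 * 11.1 * 0.39
V = 0.361 m^3

0.361


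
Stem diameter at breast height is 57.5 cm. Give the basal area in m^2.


Formula: BA = pi * (DBH/2)^2 / 10000  (cm^2 to m^2)
Radius = DBH/2 = 57.5/2 = 28.75 cm
BA = pi * 28.75^2 / 10000
   = 2596.7227 cm^2 / 10000
   = 0.2597 m^2

0.2597


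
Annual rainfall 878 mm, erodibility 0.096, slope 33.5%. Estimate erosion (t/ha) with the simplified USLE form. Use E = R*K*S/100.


Formula: E = R * K * S / 100  (simplified USLE)
R * K = 878 * 0.096 = 84.288
E = 84.288 * 33.5 / 100 = 28.24 t/ha

28.24


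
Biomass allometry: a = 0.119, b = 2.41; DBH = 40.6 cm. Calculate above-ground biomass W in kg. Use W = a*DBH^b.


Formula: W = a * DBH^b  (allometric power law)
DBH^b = 40.6^2.41 = 7525.7145
W = 0.119 * 7525.7145 = 895.6 kg

895.6


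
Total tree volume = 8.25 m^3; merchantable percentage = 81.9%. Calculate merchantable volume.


Formula: MV = V_total * (merchantable_pct / 100)
Merchantable fraction = 81.9% / 100 = 0.819
MV = 8.25 m^3 * 0.819 = 6.757 m^3

6.757


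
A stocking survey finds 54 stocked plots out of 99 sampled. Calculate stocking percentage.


Formula: Stocking % = stocked plots / total plots * 100
Stocking = 54 / 99 * 100
Stocking = 0.5455 * 100 = 54.5%

54.5


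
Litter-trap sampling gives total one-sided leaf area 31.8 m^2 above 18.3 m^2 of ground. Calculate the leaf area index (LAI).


Formula: LAI = total leaf area / ground area  (dimensionless)
LAI = 31.8 m^2 / 18.3 m^2
LAI = 1.74

1.74


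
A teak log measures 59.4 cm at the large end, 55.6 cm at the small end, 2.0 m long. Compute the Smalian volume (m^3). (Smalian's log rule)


Smalian: V = (A1 + A2)/2 * L,  A = pi*(D/200)^2
A1 = pi*(59.4/200)^2 = 0.277117 m^2
A2 = pi*(55.6/200)^2 = 0.242795 m^2
V = (0.277117+0.242795)/2*2.0 = 0.5199 m^3

0.5199


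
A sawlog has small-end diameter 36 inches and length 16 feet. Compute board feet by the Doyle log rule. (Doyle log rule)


Doyle: BF = (D - 4)^2 * L / 16
Adjusted diameter = 36 - 4 = 32 in
(D-4)^2 = 32^2 = 1024
BF = 1024 * 16 / 16 = 1024 BF

1024


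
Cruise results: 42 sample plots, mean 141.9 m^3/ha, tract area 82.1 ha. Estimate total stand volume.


Formula: Total Volume = Mean Volume per ha * Total Area
Total Volume = 141.9 m^3/ha * 82.1 ha
Total Volume = 11650 m^3

11650


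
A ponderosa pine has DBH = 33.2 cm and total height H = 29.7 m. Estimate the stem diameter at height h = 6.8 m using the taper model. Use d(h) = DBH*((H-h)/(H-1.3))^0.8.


Taper: d(h) = DBH * ((H - h) / (H - 1.3))^0.8
Numerator = H - h = 29.7 - 6.8 = 22.9 m
Denominator = H - 1.3 = 29.7 - 1.3 = 28.4 m
Ratio = 22.9 / 28.4 = 0.80634
d = 33.2 * 0.80634^0.8 = 27.9 cm

27.9


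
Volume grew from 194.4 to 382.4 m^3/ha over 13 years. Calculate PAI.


Formula: PAI = (V_T2 - V_T1) / (T2 - T1)
Volume increment = 382.4 - 194.4 = 188.0 m^3/ha
PAI = 188.0 / 13 = 14.46 m^3/ha/year

14.46


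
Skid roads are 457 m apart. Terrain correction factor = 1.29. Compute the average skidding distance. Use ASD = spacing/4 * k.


Formula: ASD = (spacing / 4) * correction
Uncorrected distance = spacing / 4 = 457 / 4 = 114.25 m
ASD = 114.25 * 1.29 = 147 m

147


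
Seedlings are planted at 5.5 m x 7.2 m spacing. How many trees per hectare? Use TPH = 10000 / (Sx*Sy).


Formula: TPH = 10000 m^2/ha / (spacing_x * spacing_y)
Area per tree = 5.5 m * 7.2 m = 39.6 m^2
TPH = 10000 / 39.6 = 253 trees/ha

253


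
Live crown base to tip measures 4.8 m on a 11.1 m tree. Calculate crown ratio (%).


Formula: Crown Ratio = (Crown Length / Total Height) * 100
CR = (4.8 m / 11.1 m) * 100
CR = 0.4324 * 100 = 43.2%

43.2


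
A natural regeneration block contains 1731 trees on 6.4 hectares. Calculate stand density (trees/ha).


Formula: Stand Density = N_trees / Area_ha
Density = 1731 trees / 6.4 ha
Density = 270 trees/ha

270


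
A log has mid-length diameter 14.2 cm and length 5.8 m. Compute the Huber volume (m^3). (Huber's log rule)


Huber: V = Am * L,  Am = pi*(Dm/200)^2
Am = pi*(14.2/200)^2 = 0.015837 m^2
V = 0.015837*5.8 = 0.0919 m^3

0.0919


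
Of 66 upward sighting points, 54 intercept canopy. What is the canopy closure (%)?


Formula: Canopy closure = covered points / total points * 100
Closure = 54 / 66 * 100
Closure = 0.8182 * 100 = 81.8%

81.8


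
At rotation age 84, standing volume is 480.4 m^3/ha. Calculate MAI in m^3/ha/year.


Formula: MAI = Total Volume / Stand Age
MAI = 480.4 m^3/ha / 84 years
MAI = 5.72 m^3/ha/year

5.72


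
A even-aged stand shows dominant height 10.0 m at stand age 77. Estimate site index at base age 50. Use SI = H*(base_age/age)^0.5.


Formula: SI = H_dom * (base_age / age)^0.5
Age ratio = 50 / 77 = 0.64935
sqrt(age_ratio) = 0.80582
SI = 10.0 * 0.80582 = 8.1 m

8.1


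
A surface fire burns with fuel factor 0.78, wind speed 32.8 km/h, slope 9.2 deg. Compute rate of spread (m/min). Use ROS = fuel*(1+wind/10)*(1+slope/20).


Formula: ROS = fuel * (1 + wind/10) * (1 + slope/20)
Wind factor = 1 + 32.8/10 = 4.28
Slope factor = 1 + 9.2/20 = 1.46
ROS = 0.78 * 4.28 * 1.46 = 4.87 m/min

4.87


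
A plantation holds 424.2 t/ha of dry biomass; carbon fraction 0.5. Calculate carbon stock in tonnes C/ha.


Formula: Carbon Stock = Biomass * Carbon Fraction
C = 424.2 t/ha * 0.5
C = 212.1 t C/ha

212.1


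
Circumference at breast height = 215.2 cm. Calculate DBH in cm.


Formula: DBH = C / pi
DBH = 215.2 / pi
pi = 3.14159...
DBH = 68.5 cm

68.5


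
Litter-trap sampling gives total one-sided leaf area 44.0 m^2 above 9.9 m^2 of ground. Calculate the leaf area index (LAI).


Formula: LAI = total leaf area / ground area  (dimensionless)
LAI = 44.0 m^2 / 9.9 m^2
LAI = 4.44

4.44


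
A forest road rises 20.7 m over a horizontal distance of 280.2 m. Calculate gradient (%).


Formula: Gradient = rise / run * 100
Gradient = 20.7 / 280.2 * 100 = 7.4%

7.4


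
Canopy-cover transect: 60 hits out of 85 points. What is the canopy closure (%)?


Formula: Canopy closure = covered points / total points * 100
Closure = 60 / 85 * 100
Closure = 0.7059 * 100 = 70.6%

70.6


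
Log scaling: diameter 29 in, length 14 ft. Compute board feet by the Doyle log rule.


Doyle: BF = (D - 4)^2 * L / 16
Adjusted diameter = 29 - 4 = 25 in
(D-4)^2 = 25^2 = 625
BF = 625 * 14 / 16 = 547 BF

547


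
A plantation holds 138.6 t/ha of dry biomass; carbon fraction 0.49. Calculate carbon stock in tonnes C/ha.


Formula: Carbon Stock = Biomass * Carbon Fraction
C = 138.6 t/ha * 0.49
C = 67.9 t C/ha

67.9


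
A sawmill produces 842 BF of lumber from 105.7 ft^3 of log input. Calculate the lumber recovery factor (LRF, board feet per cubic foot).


Formula: LRF = Lumber Output (BF) / Log Input (ft^3)
LRF = 842 BF / 105.7 ft^3
LRF = 7.97 BF/ft^3

7.97


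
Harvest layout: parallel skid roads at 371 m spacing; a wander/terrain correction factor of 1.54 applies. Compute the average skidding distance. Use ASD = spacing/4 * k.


Formula: ASD = (spacing / 4) * correction
Uncorrected distance = spacing / 4 = 371 / 4 = 92.75 m
ASD = 92.75 * 1.54 = 143 m

143


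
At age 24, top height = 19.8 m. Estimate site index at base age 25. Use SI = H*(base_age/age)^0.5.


Formula: SI = H_dom * (base_age / age)^0.5
Age ratio = 25 / 24 = 1.04167
sqrt(age_ratio) = 1.02062
SI = 19.8 * 1.02062 = 20.2 m

20.2
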